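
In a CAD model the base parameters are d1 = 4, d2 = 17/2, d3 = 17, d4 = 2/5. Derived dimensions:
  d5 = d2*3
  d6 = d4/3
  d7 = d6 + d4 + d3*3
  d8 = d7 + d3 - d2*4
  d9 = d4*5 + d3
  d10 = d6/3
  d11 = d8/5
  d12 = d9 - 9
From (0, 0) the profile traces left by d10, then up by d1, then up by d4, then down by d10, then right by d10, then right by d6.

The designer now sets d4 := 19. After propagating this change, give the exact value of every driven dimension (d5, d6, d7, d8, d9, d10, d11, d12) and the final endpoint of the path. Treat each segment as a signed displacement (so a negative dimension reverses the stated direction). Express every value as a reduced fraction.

d5 = 51/2
d6 = 19/3
d7 = 229/3
d8 = 178/3
d9 = 112
d10 = 19/9
d11 = 178/15
d12 = 103
endpoint = (19/3, 188/9)

Apply edit: d4 := 19
  d5 = d2*3 = 51/2
  d6 = d4/3 = 19/3
  d7 = d6 + d4 + d3*3 = 229/3
  d8 = d7 + d3 - d2*4 = 178/3
  d9 = d4*5 + d3 = 112
  d10 = d6/3 = 19/9
  d11 = d8/5 = 178/15
  d12 = d9 - 9 = 103
Walk from origin (0, 0):
  seg 1: left by d10 = 19/9 → (-19/9, 0)
  seg 2: up by d1 = 4 → (-19/9, 4)
  seg 3: up by d4 = 19 → (-19/9, 23)
  seg 4: down by d10 = 19/9 → (-19/9, 188/9)
  seg 5: right by d10 = 19/9 → (0, 188/9)
  seg 6: right by d6 = 19/3 → (19/3, 188/9)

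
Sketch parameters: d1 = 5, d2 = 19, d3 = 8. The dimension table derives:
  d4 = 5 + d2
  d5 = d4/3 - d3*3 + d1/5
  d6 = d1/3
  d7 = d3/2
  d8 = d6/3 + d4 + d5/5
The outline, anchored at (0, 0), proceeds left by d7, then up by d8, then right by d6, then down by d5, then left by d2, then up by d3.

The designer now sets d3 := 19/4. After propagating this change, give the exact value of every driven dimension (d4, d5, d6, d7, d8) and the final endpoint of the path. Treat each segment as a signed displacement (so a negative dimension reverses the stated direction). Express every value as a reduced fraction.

Apply edit: d3 := 19/4
  d4 = 5 + d2 = 24
  d5 = d4/3 - d3*3 + d1/5 = -21/4
  d6 = d1/3 = 5/3
  d7 = d3/2 = 19/8
  d8 = d6/3 + d4 + d5/5 = 4231/180
Walk from origin (0, 0):
  seg 1: left by d7 = 19/8 → (-19/8, 0)
  seg 2: up by d8 = 4231/180 → (-19/8, 4231/180)
  seg 3: right by d6 = 5/3 → (-17/24, 4231/180)
  seg 4: down by d5 = -21/4 → (-17/24, 1294/45)
  seg 5: left by d2 = 19 → (-473/24, 1294/45)
  seg 6: up by d3 = 19/4 → (-473/24, 6031/180)

d4 = 24
d5 = -21/4
d6 = 5/3
d7 = 19/8
d8 = 4231/180
endpoint = (-473/24, 6031/180)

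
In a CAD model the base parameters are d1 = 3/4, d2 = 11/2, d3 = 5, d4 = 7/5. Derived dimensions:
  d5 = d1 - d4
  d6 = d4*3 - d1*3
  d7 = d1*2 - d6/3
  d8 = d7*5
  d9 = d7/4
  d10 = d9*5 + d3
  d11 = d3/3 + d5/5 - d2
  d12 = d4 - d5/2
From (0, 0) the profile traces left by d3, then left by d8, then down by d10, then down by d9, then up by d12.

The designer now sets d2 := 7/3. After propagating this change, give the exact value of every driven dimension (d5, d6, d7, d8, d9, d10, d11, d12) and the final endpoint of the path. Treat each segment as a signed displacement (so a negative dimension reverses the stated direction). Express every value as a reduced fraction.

d5 = -13/20
d6 = 39/20
d7 = 17/20
d8 = 17/4
d9 = 17/80
d10 = 97/16
d11 = -239/300
d12 = 69/40
endpoint = (-37/4, -91/20)

Apply edit: d2 := 7/3
  d5 = d1 - d4 = -13/20
  d6 = d4*3 - d1*3 = 39/20
  d7 = d1*2 - d6/3 = 17/20
  d8 = d7*5 = 17/4
  d9 = d7/4 = 17/80
  d10 = d9*5 + d3 = 97/16
  d11 = d3/3 + d5/5 - d2 = -239/300
  d12 = d4 - d5/2 = 69/40
Walk from origin (0, 0):
  seg 1: left by d3 = 5 → (-5, 0)
  seg 2: left by d8 = 17/4 → (-37/4, 0)
  seg 3: down by d10 = 97/16 → (-37/4, -97/16)
  seg 4: down by d9 = 17/80 → (-37/4, -251/40)
  seg 5: up by d12 = 69/40 → (-37/4, -91/20)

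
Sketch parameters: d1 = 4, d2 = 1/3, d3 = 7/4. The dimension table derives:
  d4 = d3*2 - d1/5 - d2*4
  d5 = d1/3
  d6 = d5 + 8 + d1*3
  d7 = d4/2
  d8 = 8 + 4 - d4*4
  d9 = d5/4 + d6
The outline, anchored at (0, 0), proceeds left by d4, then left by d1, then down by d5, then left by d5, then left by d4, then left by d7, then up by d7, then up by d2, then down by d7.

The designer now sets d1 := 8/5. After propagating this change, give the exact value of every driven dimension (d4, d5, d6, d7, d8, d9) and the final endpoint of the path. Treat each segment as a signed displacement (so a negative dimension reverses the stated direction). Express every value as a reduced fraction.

d4 = 277/150
d5 = 8/15
d6 = 40/3
d7 = 277/300
d8 = 346/75
d9 = 202/15
endpoint = (-27/4, -1/5)

Apply edit: d1 := 8/5
  d4 = d3*2 - d1/5 - d2*4 = 277/150
  d5 = d1/3 = 8/15
  d6 = d5 + 8 + d1*3 = 40/3
  d7 = d4/2 = 277/300
  d8 = 8 + 4 - d4*4 = 346/75
  d9 = d5/4 + d6 = 202/15
Walk from origin (0, 0):
  seg 1: left by d4 = 277/150 → (-277/150, 0)
  seg 2: left by d1 = 8/5 → (-517/150, 0)
  seg 3: down by d5 = 8/15 → (-517/150, -8/15)
  seg 4: left by d5 = 8/15 → (-199/50, -8/15)
  seg 5: left by d4 = 277/150 → (-437/75, -8/15)
  seg 6: left by d7 = 277/300 → (-27/4, -8/15)
  seg 7: up by d7 = 277/300 → (-27/4, 39/100)
  seg 8: up by d2 = 1/3 → (-27/4, 217/300)
  seg 9: down by d7 = 277/300 → (-27/4, -1/5)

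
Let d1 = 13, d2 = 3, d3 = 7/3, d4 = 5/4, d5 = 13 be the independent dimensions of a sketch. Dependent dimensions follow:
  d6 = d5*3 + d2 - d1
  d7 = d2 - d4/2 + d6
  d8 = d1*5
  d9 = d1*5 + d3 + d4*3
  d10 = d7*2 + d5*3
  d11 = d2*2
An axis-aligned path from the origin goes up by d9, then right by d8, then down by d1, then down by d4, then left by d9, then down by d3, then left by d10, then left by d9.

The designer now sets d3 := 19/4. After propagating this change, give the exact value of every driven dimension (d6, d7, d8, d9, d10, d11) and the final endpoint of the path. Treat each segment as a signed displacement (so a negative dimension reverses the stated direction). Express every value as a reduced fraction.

Apply edit: d3 := 19/4
  d6 = d5*3 + d2 - d1 = 29
  d7 = d2 - d4/2 + d6 = 251/8
  d8 = d1*5 = 65
  d9 = d1*5 + d3 + d4*3 = 147/2
  d10 = d7*2 + d5*3 = 407/4
  d11 = d2*2 = 6
Walk from origin (0, 0):
  seg 1: up by d9 = 147/2 → (0, 147/2)
  seg 2: right by d8 = 65 → (65, 147/2)
  seg 3: down by d1 = 13 → (65, 121/2)
  seg 4: down by d4 = 5/4 → (65, 237/4)
  seg 5: left by d9 = 147/2 → (-17/2, 237/4)
  seg 6: down by d3 = 19/4 → (-17/2, 109/2)
  seg 7: left by d10 = 407/4 → (-441/4, 109/2)
  seg 8: left by d9 = 147/2 → (-735/4, 109/2)

d6 = 29
d7 = 251/8
d8 = 65
d9 = 147/2
d10 = 407/4
d11 = 6
endpoint = (-735/4, 109/2)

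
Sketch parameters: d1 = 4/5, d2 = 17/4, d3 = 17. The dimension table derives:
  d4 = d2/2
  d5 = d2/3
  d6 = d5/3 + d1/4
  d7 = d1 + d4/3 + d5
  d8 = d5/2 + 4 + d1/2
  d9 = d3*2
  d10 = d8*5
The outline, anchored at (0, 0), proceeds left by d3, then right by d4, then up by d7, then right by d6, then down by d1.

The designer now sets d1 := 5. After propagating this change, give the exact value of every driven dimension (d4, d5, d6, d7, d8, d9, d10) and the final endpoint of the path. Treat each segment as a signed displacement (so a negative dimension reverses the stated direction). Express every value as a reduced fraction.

d4 = 17/8
d5 = 17/12
d6 = 31/18
d7 = 57/8
d8 = 173/24
d9 = 34
d10 = 865/24
endpoint = (-947/72, 17/8)

Apply edit: d1 := 5
  d4 = d2/2 = 17/8
  d5 = d2/3 = 17/12
  d6 = d5/3 + d1/4 = 31/18
  d7 = d1 + d4/3 + d5 = 57/8
  d8 = d5/2 + 4 + d1/2 = 173/24
  d9 = d3*2 = 34
  d10 = d8*5 = 865/24
Walk from origin (0, 0):
  seg 1: left by d3 = 17 → (-17, 0)
  seg 2: right by d4 = 17/8 → (-119/8, 0)
  seg 3: up by d7 = 57/8 → (-119/8, 57/8)
  seg 4: right by d6 = 31/18 → (-947/72, 57/8)
  seg 5: down by d1 = 5 → (-947/72, 17/8)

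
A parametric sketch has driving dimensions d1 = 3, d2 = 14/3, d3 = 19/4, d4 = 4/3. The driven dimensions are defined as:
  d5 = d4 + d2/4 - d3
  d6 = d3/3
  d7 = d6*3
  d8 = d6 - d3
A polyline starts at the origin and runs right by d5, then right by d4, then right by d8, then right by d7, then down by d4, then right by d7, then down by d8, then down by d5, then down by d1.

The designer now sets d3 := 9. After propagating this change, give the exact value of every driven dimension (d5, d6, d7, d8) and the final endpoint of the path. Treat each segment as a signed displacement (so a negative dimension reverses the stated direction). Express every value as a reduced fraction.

Apply edit: d3 := 9
  d5 = d4 + d2/4 - d3 = -13/2
  d6 = d3/3 = 3
  d7 = d6*3 = 9
  d8 = d6 - d3 = -6
Walk from origin (0, 0):
  seg 1: right by d5 = -13/2 → (-13/2, 0)
  seg 2: right by d4 = 4/3 → (-31/6, 0)
  seg 3: right by d8 = -6 → (-67/6, 0)
  seg 4: right by d7 = 9 → (-13/6, 0)
  seg 5: down by d4 = 4/3 → (-13/6, -4/3)
  seg 6: right by d7 = 9 → (41/6, -4/3)
  seg 7: down by d8 = -6 → (41/6, 14/3)
  seg 8: down by d5 = -13/2 → (41/6, 67/6)
  seg 9: down by d1 = 3 → (41/6, 49/6)

d5 = -13/2
d6 = 3
d7 = 9
d8 = -6
endpoint = (41/6, 49/6)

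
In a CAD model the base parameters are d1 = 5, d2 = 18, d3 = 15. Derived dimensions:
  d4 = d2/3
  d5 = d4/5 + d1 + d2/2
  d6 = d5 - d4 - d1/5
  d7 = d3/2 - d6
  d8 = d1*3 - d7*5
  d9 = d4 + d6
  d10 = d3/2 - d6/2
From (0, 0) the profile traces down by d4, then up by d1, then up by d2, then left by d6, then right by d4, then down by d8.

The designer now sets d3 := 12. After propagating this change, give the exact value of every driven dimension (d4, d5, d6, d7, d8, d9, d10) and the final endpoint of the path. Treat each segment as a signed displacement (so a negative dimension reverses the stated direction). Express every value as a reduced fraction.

d4 = 6
d5 = 76/5
d6 = 41/5
d7 = -11/5
d8 = 26
d9 = 71/5
d10 = 19/10
endpoint = (-11/5, -9)

Apply edit: d3 := 12
  d4 = d2/3 = 6
  d5 = d4/5 + d1 + d2/2 = 76/5
  d6 = d5 - d4 - d1/5 = 41/5
  d7 = d3/2 - d6 = -11/5
  d8 = d1*3 - d7*5 = 26
  d9 = d4 + d6 = 71/5
  d10 = d3/2 - d6/2 = 19/10
Walk from origin (0, 0):
  seg 1: down by d4 = 6 → (0, -6)
  seg 2: up by d1 = 5 → (0, -1)
  seg 3: up by d2 = 18 → (0, 17)
  seg 4: left by d6 = 41/5 → (-41/5, 17)
  seg 5: right by d4 = 6 → (-11/5, 17)
  seg 6: down by d8 = 26 → (-11/5, -9)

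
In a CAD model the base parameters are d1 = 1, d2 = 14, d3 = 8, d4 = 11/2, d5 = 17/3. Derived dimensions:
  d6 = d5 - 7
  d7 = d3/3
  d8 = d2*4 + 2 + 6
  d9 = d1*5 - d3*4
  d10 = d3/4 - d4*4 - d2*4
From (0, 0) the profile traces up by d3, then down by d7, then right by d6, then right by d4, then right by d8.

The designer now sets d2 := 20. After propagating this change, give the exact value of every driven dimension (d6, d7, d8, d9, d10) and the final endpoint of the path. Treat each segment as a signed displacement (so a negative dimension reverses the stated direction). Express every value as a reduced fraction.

Apply edit: d2 := 20
  d6 = d5 - 7 = -4/3
  d7 = d3/3 = 8/3
  d8 = d2*4 + 2 + 6 = 88
  d9 = d1*5 - d3*4 = -27
  d10 = d3/4 - d4*4 - d2*4 = -100
Walk from origin (0, 0):
  seg 1: up by d3 = 8 → (0, 8)
  seg 2: down by d7 = 8/3 → (0, 16/3)
  seg 3: right by d6 = -4/3 → (-4/3, 16/3)
  seg 4: right by d4 = 11/2 → (25/6, 16/3)
  seg 5: right by d8 = 88 → (553/6, 16/3)

d6 = -4/3
d7 = 8/3
d8 = 88
d9 = -27
d10 = -100
endpoint = (553/6, 16/3)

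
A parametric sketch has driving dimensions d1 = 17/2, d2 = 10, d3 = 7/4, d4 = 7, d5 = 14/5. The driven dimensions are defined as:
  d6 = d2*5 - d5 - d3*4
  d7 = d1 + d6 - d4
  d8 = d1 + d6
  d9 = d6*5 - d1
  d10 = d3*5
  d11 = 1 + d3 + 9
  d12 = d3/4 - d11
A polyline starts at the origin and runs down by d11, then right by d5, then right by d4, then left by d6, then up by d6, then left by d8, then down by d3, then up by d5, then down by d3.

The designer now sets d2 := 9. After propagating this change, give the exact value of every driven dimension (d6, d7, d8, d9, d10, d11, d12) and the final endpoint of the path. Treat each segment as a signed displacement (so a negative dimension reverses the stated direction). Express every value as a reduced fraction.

d6 = 176/5
d7 = 367/10
d8 = 437/10
d9 = 335/2
d10 = 35/4
d11 = 47/4
d12 = -181/16
endpoint = (-691/10, 91/4)

Apply edit: d2 := 9
  d6 = d2*5 - d5 - d3*4 = 176/5
  d7 = d1 + d6 - d4 = 367/10
  d8 = d1 + d6 = 437/10
  d9 = d6*5 - d1 = 335/2
  d10 = d3*5 = 35/4
  d11 = 1 + d3 + 9 = 47/4
  d12 = d3/4 - d11 = -181/16
Walk from origin (0, 0):
  seg 1: down by d11 = 47/4 → (0, -47/4)
  seg 2: right by d5 = 14/5 → (14/5, -47/4)
  seg 3: right by d4 = 7 → (49/5, -47/4)
  seg 4: left by d6 = 176/5 → (-127/5, -47/4)
  seg 5: up by d6 = 176/5 → (-127/5, 469/20)
  seg 6: left by d8 = 437/10 → (-691/10, 469/20)
  seg 7: down by d3 = 7/4 → (-691/10, 217/10)
  seg 8: up by d5 = 14/5 → (-691/10, 49/2)
  seg 9: down by d3 = 7/4 → (-691/10, 91/4)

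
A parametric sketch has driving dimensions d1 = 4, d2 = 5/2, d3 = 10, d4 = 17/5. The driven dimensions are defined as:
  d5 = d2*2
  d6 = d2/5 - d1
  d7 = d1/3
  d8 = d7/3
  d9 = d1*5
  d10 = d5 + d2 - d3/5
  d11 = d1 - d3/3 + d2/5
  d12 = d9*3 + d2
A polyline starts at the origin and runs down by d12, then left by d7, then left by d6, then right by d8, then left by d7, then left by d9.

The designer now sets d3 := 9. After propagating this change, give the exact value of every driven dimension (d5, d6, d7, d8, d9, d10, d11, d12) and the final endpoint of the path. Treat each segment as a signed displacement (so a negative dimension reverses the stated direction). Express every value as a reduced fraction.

d5 = 5
d6 = -7/2
d7 = 4/3
d8 = 4/9
d9 = 20
d10 = 57/10
d11 = 3/2
d12 = 125/2
endpoint = (-337/18, -125/2)

Apply edit: d3 := 9
  d5 = d2*2 = 5
  d6 = d2/5 - d1 = -7/2
  d7 = d1/3 = 4/3
  d8 = d7/3 = 4/9
  d9 = d1*5 = 20
  d10 = d5 + d2 - d3/5 = 57/10
  d11 = d1 - d3/3 + d2/5 = 3/2
  d12 = d9*3 + d2 = 125/2
Walk from origin (0, 0):
  seg 1: down by d12 = 125/2 → (0, -125/2)
  seg 2: left by d7 = 4/3 → (-4/3, -125/2)
  seg 3: left by d6 = -7/2 → (13/6, -125/2)
  seg 4: right by d8 = 4/9 → (47/18, -125/2)
  seg 5: left by d7 = 4/3 → (23/18, -125/2)
  seg 6: left by d9 = 20 → (-337/18, -125/2)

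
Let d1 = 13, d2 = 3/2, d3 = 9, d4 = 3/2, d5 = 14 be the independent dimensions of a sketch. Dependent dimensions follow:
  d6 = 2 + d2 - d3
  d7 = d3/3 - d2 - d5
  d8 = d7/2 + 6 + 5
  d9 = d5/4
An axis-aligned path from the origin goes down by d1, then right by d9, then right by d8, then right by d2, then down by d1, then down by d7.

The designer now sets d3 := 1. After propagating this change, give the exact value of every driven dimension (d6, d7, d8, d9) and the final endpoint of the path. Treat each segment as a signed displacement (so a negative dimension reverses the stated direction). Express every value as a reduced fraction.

d6 = 5/2
d7 = -91/6
d8 = 41/12
d9 = 7/2
endpoint = (101/12, -65/6)

Apply edit: d3 := 1
  d6 = 2 + d2 - d3 = 5/2
  d7 = d3/3 - d2 - d5 = -91/6
  d8 = d7/2 + 6 + 5 = 41/12
  d9 = d5/4 = 7/2
Walk from origin (0, 0):
  seg 1: down by d1 = 13 → (0, -13)
  seg 2: right by d9 = 7/2 → (7/2, -13)
  seg 3: right by d8 = 41/12 → (83/12, -13)
  seg 4: right by d2 = 3/2 → (101/12, -13)
  seg 5: down by d1 = 13 → (101/12, -26)
  seg 6: down by d7 = -91/6 → (101/12, -65/6)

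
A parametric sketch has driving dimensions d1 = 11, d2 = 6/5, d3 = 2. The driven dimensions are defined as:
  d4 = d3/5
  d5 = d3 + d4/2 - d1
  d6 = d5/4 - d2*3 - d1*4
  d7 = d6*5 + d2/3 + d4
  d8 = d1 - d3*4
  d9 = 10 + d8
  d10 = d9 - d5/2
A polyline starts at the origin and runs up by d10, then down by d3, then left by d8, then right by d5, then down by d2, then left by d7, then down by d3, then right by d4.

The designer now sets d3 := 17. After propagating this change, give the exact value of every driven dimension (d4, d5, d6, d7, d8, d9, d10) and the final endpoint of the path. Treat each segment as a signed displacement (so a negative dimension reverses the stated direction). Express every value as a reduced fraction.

Apply edit: d3 := 17
  d4 = d3/5 = 17/5
  d5 = d3 + d4/2 - d1 = 77/10
  d6 = d5/4 - d2*3 - d1*4 = -1827/40
  d7 = d6*5 + d2/3 + d4 = -8983/40
  d8 = d1 - d3*4 = -57
  d9 = 10 + d8 = -47
  d10 = d9 - d5/2 = -1017/20
Walk from origin (0, 0):
  seg 1: up by d10 = -1017/20 → (0, -1017/20)
  seg 2: down by d3 = 17 → (0, -1357/20)
  seg 3: left by d8 = -57 → (57, -1357/20)
  seg 4: right by d5 = 77/10 → (647/10, -1357/20)
  seg 5: down by d2 = 6/5 → (647/10, -1381/20)
  seg 6: left by d7 = -8983/40 → (11571/40, -1381/20)
  seg 7: down by d3 = 17 → (11571/40, -1721/20)
  seg 8: right by d4 = 17/5 → (11707/40, -1721/20)

d4 = 17/5
d5 = 77/10
d6 = -1827/40
d7 = -8983/40
d8 = -57
d9 = -47
d10 = -1017/20
endpoint = (11707/40, -1721/20)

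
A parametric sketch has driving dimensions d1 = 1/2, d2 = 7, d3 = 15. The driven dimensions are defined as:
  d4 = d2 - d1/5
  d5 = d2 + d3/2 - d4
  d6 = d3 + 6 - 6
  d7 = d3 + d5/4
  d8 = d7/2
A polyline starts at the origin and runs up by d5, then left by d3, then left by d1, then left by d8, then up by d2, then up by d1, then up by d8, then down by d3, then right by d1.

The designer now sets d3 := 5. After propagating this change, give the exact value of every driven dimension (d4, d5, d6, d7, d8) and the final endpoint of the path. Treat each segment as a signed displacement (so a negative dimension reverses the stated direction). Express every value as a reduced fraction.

Apply edit: d3 := 5
  d4 = d2 - d1/5 = 69/10
  d5 = d2 + d3/2 - d4 = 13/5
  d6 = d3 + 6 - 6 = 5
  d7 = d3 + d5/4 = 113/20
  d8 = d7/2 = 113/40
Walk from origin (0, 0):
  seg 1: up by d5 = 13/5 → (0, 13/5)
  seg 2: left by d3 = 5 → (-5, 13/5)
  seg 3: left by d1 = 1/2 → (-11/2, 13/5)
  seg 4: left by d8 = 113/40 → (-333/40, 13/5)
  seg 5: up by d2 = 7 → (-333/40, 48/5)
  seg 6: up by d1 = 1/2 → (-333/40, 101/10)
  seg 7: up by d8 = 113/40 → (-333/40, 517/40)
  seg 8: down by d3 = 5 → (-333/40, 317/40)
  seg 9: right by d1 = 1/2 → (-313/40, 317/40)

d4 = 69/10
d5 = 13/5
d6 = 5
d7 = 113/20
d8 = 113/40
endpoint = (-313/40, 317/40)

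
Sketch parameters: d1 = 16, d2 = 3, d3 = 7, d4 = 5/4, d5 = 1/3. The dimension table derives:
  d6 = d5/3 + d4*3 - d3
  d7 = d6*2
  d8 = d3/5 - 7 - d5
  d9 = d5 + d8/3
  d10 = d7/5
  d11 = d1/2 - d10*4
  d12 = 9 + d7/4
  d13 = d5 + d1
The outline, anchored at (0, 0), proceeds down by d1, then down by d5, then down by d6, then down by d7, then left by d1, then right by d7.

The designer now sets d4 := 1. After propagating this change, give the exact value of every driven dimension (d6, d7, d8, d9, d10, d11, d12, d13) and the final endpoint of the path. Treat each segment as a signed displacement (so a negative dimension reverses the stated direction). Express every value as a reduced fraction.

d6 = -35/9
d7 = -70/9
d8 = -89/15
d9 = -74/45
d10 = -14/9
d11 = 128/9
d12 = 127/18
d13 = 49/3
endpoint = (-214/9, -14/3)

Apply edit: d4 := 1
  d6 = d5/3 + d4*3 - d3 = -35/9
  d7 = d6*2 = -70/9
  d8 = d3/5 - 7 - d5 = -89/15
  d9 = d5 + d8/3 = -74/45
  d10 = d7/5 = -14/9
  d11 = d1/2 - d10*4 = 128/9
  d12 = 9 + d7/4 = 127/18
  d13 = d5 + d1 = 49/3
Walk from origin (0, 0):
  seg 1: down by d1 = 16 → (0, -16)
  seg 2: down by d5 = 1/3 → (0, -49/3)
  seg 3: down by d6 = -35/9 → (0, -112/9)
  seg 4: down by d7 = -70/9 → (0, -14/3)
  seg 5: left by d1 = 16 → (-16, -14/3)
  seg 6: right by d7 = -70/9 → (-214/9, -14/3)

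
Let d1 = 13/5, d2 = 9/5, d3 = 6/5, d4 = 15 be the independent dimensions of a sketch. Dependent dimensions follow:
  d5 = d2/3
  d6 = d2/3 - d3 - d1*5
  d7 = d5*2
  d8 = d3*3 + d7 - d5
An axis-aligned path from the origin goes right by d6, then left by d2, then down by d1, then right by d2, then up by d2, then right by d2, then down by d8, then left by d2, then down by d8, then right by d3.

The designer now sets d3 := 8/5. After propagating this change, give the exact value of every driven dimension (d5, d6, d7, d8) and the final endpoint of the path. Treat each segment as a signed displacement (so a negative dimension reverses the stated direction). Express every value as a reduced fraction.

Apply edit: d3 := 8/5
  d5 = d2/3 = 3/5
  d6 = d2/3 - d3 - d1*5 = -14
  d7 = d5*2 = 6/5
  d8 = d3*3 + d7 - d5 = 27/5
Walk from origin (0, 0):
  seg 1: right by d6 = -14 → (-14, 0)
  seg 2: left by d2 = 9/5 → (-79/5, 0)
  seg 3: down by d1 = 13/5 → (-79/5, -13/5)
  seg 4: right by d2 = 9/5 → (-14, -13/5)
  seg 5: up by d2 = 9/5 → (-14, -4/5)
  seg 6: right by d2 = 9/5 → (-61/5, -4/5)
  seg 7: down by d8 = 27/5 → (-61/5, -31/5)
  seg 8: left by d2 = 9/5 → (-14, -31/5)
  seg 9: down by d8 = 27/5 → (-14, -58/5)
  seg 10: right by d3 = 8/5 → (-62/5, -58/5)

d5 = 3/5
d6 = -14
d7 = 6/5
d8 = 27/5
endpoint = (-62/5, -58/5)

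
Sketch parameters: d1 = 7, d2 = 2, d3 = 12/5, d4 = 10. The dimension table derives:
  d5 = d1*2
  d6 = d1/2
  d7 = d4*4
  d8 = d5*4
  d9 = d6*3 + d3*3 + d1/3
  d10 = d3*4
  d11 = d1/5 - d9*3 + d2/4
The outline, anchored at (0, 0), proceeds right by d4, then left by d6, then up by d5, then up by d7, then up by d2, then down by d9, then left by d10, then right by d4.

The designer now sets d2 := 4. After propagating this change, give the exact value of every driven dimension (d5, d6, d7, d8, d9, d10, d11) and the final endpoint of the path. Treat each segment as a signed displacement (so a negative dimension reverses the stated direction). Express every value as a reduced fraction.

d5 = 14
d6 = 7/2
d7 = 40
d8 = 56
d9 = 601/30
d10 = 48/5
d11 = -577/10
endpoint = (69/10, 1139/30)

Apply edit: d2 := 4
  d5 = d1*2 = 14
  d6 = d1/2 = 7/2
  d7 = d4*4 = 40
  d8 = d5*4 = 56
  d9 = d6*3 + d3*3 + d1/3 = 601/30
  d10 = d3*4 = 48/5
  d11 = d1/5 - d9*3 + d2/4 = -577/10
Walk from origin (0, 0):
  seg 1: right by d4 = 10 → (10, 0)
  seg 2: left by d6 = 7/2 → (13/2, 0)
  seg 3: up by d5 = 14 → (13/2, 14)
  seg 4: up by d7 = 40 → (13/2, 54)
  seg 5: up by d2 = 4 → (13/2, 58)
  seg 6: down by d9 = 601/30 → (13/2, 1139/30)
  seg 7: left by d10 = 48/5 → (-31/10, 1139/30)
  seg 8: right by d4 = 10 → (69/10, 1139/30)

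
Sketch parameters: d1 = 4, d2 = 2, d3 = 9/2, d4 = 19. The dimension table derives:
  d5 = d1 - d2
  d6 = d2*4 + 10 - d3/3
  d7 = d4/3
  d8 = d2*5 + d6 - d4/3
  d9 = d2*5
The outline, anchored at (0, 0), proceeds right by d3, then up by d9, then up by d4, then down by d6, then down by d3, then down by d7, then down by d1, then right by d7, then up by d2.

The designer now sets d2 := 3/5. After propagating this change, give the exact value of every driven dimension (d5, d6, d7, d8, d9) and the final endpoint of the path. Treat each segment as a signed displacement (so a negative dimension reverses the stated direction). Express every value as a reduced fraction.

Apply edit: d2 := 3/5
  d5 = d1 - d2 = 17/5
  d6 = d2*4 + 10 - d3/3 = 109/10
  d7 = d4/3 = 19/3
  d8 = d2*5 + d6 - d4/3 = 227/30
  d9 = d2*5 = 3
Walk from origin (0, 0):
  seg 1: right by d3 = 9/2 → (9/2, 0)
  seg 2: up by d9 = 3 → (9/2, 3)
  seg 3: up by d4 = 19 → (9/2, 22)
  seg 4: down by d6 = 109/10 → (9/2, 111/10)
  seg 5: down by d3 = 9/2 → (9/2, 33/5)
  seg 6: down by d7 = 19/3 → (9/2, 4/15)
  seg 7: down by d1 = 4 → (9/2, -56/15)
  seg 8: right by d7 = 19/3 → (65/6, -56/15)
  seg 9: up by d2 = 3/5 → (65/6, -47/15)

d5 = 17/5
d6 = 109/10
d7 = 19/3
d8 = 227/30
d9 = 3
endpoint = (65/6, -47/15)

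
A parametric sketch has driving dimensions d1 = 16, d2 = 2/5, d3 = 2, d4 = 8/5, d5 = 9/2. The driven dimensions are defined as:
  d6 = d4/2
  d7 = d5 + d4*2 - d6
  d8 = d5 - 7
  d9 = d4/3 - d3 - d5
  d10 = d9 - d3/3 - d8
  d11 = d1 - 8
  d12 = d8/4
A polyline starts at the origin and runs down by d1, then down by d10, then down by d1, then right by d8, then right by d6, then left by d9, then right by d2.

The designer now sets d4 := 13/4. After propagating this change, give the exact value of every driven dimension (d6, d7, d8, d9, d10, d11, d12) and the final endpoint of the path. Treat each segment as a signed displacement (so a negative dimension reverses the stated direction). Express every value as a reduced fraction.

Apply edit: d4 := 13/4
  d6 = d4/2 = 13/8
  d7 = d5 + d4*2 - d6 = 75/8
  d8 = d5 - 7 = -5/2
  d9 = d4/3 - d3 - d5 = -65/12
  d10 = d9 - d3/3 - d8 = -43/12
  d11 = d1 - 8 = 8
  d12 = d8/4 = -5/8
Walk from origin (0, 0):
  seg 1: down by d1 = 16 → (0, -16)
  seg 2: down by d10 = -43/12 → (0, -149/12)
  seg 3: down by d1 = 16 → (0, -341/12)
  seg 4: right by d8 = -5/2 → (-5/2, -341/12)
  seg 5: right by d6 = 13/8 → (-7/8, -341/12)
  seg 6: left by d9 = -65/12 → (109/24, -341/12)
  seg 7: right by d2 = 2/5 → (593/120, -341/12)

d6 = 13/8
d7 = 75/8
d8 = -5/2
d9 = -65/12
d10 = -43/12
d11 = 8
d12 = -5/8
endpoint = (593/120, -341/12)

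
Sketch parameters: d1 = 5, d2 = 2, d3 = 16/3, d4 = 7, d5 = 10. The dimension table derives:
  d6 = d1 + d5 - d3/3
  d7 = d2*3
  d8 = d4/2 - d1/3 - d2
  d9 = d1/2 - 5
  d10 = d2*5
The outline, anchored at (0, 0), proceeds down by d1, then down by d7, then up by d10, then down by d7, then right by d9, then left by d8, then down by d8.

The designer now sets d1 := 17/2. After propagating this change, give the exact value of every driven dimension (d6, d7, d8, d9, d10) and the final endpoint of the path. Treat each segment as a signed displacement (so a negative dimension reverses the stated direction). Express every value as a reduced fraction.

d6 = 301/18
d7 = 6
d8 = -4/3
d9 = -3/4
d10 = 10
endpoint = (7/12, -55/6)

Apply edit: d1 := 17/2
  d6 = d1 + d5 - d3/3 = 301/18
  d7 = d2*3 = 6
  d8 = d4/2 - d1/3 - d2 = -4/3
  d9 = d1/2 - 5 = -3/4
  d10 = d2*5 = 10
Walk from origin (0, 0):
  seg 1: down by d1 = 17/2 → (0, -17/2)
  seg 2: down by d7 = 6 → (0, -29/2)
  seg 3: up by d10 = 10 → (0, -9/2)
  seg 4: down by d7 = 6 → (0, -21/2)
  seg 5: right by d9 = -3/4 → (-3/4, -21/2)
  seg 6: left by d8 = -4/3 → (7/12, -21/2)
  seg 7: down by d8 = -4/3 → (7/12, -55/6)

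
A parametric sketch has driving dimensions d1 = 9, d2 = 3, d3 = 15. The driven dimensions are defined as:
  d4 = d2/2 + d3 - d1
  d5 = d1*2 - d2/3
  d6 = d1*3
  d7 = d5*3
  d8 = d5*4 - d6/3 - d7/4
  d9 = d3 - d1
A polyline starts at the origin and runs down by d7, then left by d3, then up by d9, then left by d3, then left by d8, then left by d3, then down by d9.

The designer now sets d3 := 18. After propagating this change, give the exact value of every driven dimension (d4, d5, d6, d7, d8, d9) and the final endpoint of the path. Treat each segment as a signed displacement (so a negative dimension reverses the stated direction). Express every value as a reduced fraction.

Apply edit: d3 := 18
  d4 = d2/2 + d3 - d1 = 21/2
  d5 = d1*2 - d2/3 = 17
  d6 = d1*3 = 27
  d7 = d5*3 = 51
  d8 = d5*4 - d6/3 - d7/4 = 185/4
  d9 = d3 - d1 = 9
Walk from origin (0, 0):
  seg 1: down by d7 = 51 → (0, -51)
  seg 2: left by d3 = 18 → (-18, -51)
  seg 3: up by d9 = 9 → (-18, -42)
  seg 4: left by d3 = 18 → (-36, -42)
  seg 5: left by d8 = 185/4 → (-329/4, -42)
  seg 6: left by d3 = 18 → (-401/4, -42)
  seg 7: down by d9 = 9 → (-401/4, -51)

d4 = 21/2
d5 = 17
d6 = 27
d7 = 51
d8 = 185/4
d9 = 9
endpoint = (-401/4, -51)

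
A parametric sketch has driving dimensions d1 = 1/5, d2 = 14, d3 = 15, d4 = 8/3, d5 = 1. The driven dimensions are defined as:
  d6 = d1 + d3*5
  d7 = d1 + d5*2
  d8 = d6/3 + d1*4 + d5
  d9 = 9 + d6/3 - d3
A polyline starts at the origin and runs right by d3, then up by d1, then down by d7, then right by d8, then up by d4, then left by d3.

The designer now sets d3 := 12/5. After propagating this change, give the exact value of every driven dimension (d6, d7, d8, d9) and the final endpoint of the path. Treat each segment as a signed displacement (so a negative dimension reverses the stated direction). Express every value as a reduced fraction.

d6 = 61/5
d7 = 11/5
d8 = 88/15
d9 = 32/3
endpoint = (88/15, 2/3)

Apply edit: d3 := 12/5
  d6 = d1 + d3*5 = 61/5
  d7 = d1 + d5*2 = 11/5
  d8 = d6/3 + d1*4 + d5 = 88/15
  d9 = 9 + d6/3 - d3 = 32/3
Walk from origin (0, 0):
  seg 1: right by d3 = 12/5 → (12/5, 0)
  seg 2: up by d1 = 1/5 → (12/5, 1/5)
  seg 3: down by d7 = 11/5 → (12/5, -2)
  seg 4: right by d8 = 88/15 → (124/15, -2)
  seg 5: up by d4 = 8/3 → (124/15, 2/3)
  seg 6: left by d3 = 12/5 → (88/15, 2/3)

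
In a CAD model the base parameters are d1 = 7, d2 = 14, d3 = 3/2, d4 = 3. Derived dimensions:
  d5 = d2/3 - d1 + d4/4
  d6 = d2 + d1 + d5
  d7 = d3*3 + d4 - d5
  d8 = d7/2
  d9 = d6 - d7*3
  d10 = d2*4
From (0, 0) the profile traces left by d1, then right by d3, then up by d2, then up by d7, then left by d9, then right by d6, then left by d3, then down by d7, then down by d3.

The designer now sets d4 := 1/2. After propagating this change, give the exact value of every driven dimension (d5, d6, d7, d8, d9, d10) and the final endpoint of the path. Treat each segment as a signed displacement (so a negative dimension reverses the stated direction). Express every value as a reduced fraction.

d5 = -53/24
d6 = 451/24
d7 = 173/24
d8 = 173/48
d9 = -17/6
d10 = 56
endpoint = (117/8, 25/2)

Apply edit: d4 := 1/2
  d5 = d2/3 - d1 + d4/4 = -53/24
  d6 = d2 + d1 + d5 = 451/24
  d7 = d3*3 + d4 - d5 = 173/24
  d8 = d7/2 = 173/48
  d9 = d6 - d7*3 = -17/6
  d10 = d2*4 = 56
Walk from origin (0, 0):
  seg 1: left by d1 = 7 → (-7, 0)
  seg 2: right by d3 = 3/2 → (-11/2, 0)
  seg 3: up by d2 = 14 → (-11/2, 14)
  seg 4: up by d7 = 173/24 → (-11/2, 509/24)
  seg 5: left by d9 = -17/6 → (-8/3, 509/24)
  seg 6: right by d6 = 451/24 → (129/8, 509/24)
  seg 7: left by d3 = 3/2 → (117/8, 509/24)
  seg 8: down by d7 = 173/24 → (117/8, 14)
  seg 9: down by d3 = 3/2 → (117/8, 25/2)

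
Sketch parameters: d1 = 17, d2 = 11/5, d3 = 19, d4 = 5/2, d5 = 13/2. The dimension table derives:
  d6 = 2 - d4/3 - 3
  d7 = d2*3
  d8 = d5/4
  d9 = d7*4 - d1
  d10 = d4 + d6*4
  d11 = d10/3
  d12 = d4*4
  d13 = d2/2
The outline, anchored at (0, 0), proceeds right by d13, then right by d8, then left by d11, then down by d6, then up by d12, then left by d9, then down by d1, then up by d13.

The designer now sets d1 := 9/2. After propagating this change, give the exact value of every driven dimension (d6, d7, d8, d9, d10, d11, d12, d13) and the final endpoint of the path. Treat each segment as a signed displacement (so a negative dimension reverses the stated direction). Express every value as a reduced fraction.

Apply edit: d1 := 9/2
  d6 = 2 - d4/3 - 3 = -11/6
  d7 = d2*3 = 33/5
  d8 = d5/4 = 13/8
  d9 = d7*4 - d1 = 219/10
  d10 = d4 + d6*4 = -29/6
  d11 = d10/3 = -29/18
  d12 = d4*4 = 10
  d13 = d2/2 = 11/10
Walk from origin (0, 0):
  seg 1: right by d13 = 11/10 → (11/10, 0)
  seg 2: right by d8 = 13/8 → (109/40, 0)
  seg 3: left by d11 = -29/18 → (1561/360, 0)
  seg 4: down by d6 = -11/6 → (1561/360, 11/6)
  seg 5: up by d12 = 10 → (1561/360, 71/6)
  seg 6: left by d9 = 219/10 → (-6323/360, 71/6)
  seg 7: down by d1 = 9/2 → (-6323/360, 22/3)
  seg 8: up by d13 = 11/10 → (-6323/360, 253/30)

d6 = -11/6
d7 = 33/5
d8 = 13/8
d9 = 219/10
d10 = -29/6
d11 = -29/18
d12 = 10
d13 = 11/10
endpoint = (-6323/360, 253/30)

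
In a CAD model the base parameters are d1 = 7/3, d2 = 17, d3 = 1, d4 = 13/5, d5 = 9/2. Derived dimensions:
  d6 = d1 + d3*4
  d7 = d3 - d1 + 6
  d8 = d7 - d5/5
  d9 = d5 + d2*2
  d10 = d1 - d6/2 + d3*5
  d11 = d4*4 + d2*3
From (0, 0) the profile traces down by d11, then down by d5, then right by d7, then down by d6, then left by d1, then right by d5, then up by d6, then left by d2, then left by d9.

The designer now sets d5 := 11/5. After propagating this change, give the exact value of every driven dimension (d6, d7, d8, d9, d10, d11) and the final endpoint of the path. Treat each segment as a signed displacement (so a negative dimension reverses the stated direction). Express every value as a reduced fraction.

Apply edit: d5 := 11/5
  d6 = d1 + d3*4 = 19/3
  d7 = d3 - d1 + 6 = 14/3
  d8 = d7 - d5/5 = 317/75
  d9 = d5 + d2*2 = 181/5
  d10 = d1 - d6/2 + d3*5 = 25/6
  d11 = d4*4 + d2*3 = 307/5
Walk from origin (0, 0):
  seg 1: down by d11 = 307/5 → (0, -307/5)
  seg 2: down by d5 = 11/5 → (0, -318/5)
  seg 3: right by d7 = 14/3 → (14/3, -318/5)
  seg 4: down by d6 = 19/3 → (14/3, -1049/15)
  seg 5: left by d1 = 7/3 → (7/3, -1049/15)
  seg 6: right by d5 = 11/5 → (68/15, -1049/15)
  seg 7: up by d6 = 19/3 → (68/15, -318/5)
  seg 8: left by d2 = 17 → (-187/15, -318/5)
  seg 9: left by d9 = 181/5 → (-146/3, -318/5)

d6 = 19/3
d7 = 14/3
d8 = 317/75
d9 = 181/5
d10 = 25/6
d11 = 307/5
endpoint = (-146/3, -318/5)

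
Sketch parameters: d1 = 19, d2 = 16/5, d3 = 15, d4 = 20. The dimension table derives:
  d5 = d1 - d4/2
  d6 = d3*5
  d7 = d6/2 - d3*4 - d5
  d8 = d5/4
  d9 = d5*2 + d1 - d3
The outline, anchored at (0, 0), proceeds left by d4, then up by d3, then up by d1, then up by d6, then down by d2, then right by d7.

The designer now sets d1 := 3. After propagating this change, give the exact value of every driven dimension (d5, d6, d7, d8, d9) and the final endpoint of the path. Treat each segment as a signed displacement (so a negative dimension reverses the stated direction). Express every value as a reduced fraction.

d5 = -7
d6 = 75
d7 = -31/2
d8 = -7/4
d9 = -26
endpoint = (-71/2, 449/5)

Apply edit: d1 := 3
  d5 = d1 - d4/2 = -7
  d6 = d3*5 = 75
  d7 = d6/2 - d3*4 - d5 = -31/2
  d8 = d5/4 = -7/4
  d9 = d5*2 + d1 - d3 = -26
Walk from origin (0, 0):
  seg 1: left by d4 = 20 → (-20, 0)
  seg 2: up by d3 = 15 → (-20, 15)
  seg 3: up by d1 = 3 → (-20, 18)
  seg 4: up by d6 = 75 → (-20, 93)
  seg 5: down by d2 = 16/5 → (-20, 449/5)
  seg 6: right by d7 = -31/2 → (-71/2, 449/5)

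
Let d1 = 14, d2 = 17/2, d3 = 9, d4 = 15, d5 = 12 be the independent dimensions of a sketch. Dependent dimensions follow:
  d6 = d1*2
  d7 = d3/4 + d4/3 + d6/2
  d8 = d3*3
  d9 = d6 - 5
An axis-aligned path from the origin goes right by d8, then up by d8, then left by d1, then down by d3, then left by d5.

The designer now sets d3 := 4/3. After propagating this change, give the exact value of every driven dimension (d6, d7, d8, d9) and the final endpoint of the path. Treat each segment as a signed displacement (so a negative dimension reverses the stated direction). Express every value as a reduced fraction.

d6 = 28
d7 = 58/3
d8 = 4
d9 = 23
endpoint = (-22, 8/3)

Apply edit: d3 := 4/3
  d6 = d1*2 = 28
  d7 = d3/4 + d4/3 + d6/2 = 58/3
  d8 = d3*3 = 4
  d9 = d6 - 5 = 23
Walk from origin (0, 0):
  seg 1: right by d8 = 4 → (4, 0)
  seg 2: up by d8 = 4 → (4, 4)
  seg 3: left by d1 = 14 → (-10, 4)
  seg 4: down by d3 = 4/3 → (-10, 8/3)
  seg 5: left by d5 = 12 → (-22, 8/3)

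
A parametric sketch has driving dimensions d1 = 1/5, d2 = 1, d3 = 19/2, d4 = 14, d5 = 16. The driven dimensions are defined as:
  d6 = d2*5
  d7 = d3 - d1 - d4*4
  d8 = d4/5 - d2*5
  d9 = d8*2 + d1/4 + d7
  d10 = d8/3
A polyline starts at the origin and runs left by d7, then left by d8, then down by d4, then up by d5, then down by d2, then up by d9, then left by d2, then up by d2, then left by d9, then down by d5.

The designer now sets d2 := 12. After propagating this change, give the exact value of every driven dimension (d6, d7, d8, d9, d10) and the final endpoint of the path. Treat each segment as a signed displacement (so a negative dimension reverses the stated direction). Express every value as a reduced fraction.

d6 = 60
d7 = -467/10
d8 = -286/5
d9 = -3221/20
d10 = -286/15
endpoint = (5059/20, -3501/20)

Apply edit: d2 := 12
  d6 = d2*5 = 60
  d7 = d3 - d1 - d4*4 = -467/10
  d8 = d4/5 - d2*5 = -286/5
  d9 = d8*2 + d1/4 + d7 = -3221/20
  d10 = d8/3 = -286/15
Walk from origin (0, 0):
  seg 1: left by d7 = -467/10 → (467/10, 0)
  seg 2: left by d8 = -286/5 → (1039/10, 0)
  seg 3: down by d4 = 14 → (1039/10, -14)
  seg 4: up by d5 = 16 → (1039/10, 2)
  seg 5: down by d2 = 12 → (1039/10, -10)
  seg 6: up by d9 = -3221/20 → (1039/10, -3421/20)
  seg 7: left by d2 = 12 → (919/10, -3421/20)
  seg 8: up by d2 = 12 → (919/10, -3181/20)
  seg 9: left by d9 = -3221/20 → (5059/20, -3181/20)
  seg 10: down by d5 = 16 → (5059/20, -3501/20)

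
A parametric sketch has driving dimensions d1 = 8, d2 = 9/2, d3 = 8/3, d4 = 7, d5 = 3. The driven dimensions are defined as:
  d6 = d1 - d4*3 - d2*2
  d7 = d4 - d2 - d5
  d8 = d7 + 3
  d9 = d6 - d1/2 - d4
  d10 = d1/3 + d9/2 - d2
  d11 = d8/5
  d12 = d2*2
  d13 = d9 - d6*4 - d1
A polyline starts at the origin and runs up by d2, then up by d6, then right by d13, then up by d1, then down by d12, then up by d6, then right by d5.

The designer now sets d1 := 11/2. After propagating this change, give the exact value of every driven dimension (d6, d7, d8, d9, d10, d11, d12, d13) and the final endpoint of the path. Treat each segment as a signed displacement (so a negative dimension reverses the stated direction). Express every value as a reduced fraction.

d6 = -49/2
d7 = -1/2
d8 = 5/2
d9 = -137/4
d10 = -475/24
d11 = 1/2
d12 = 9
d13 = 233/4
endpoint = (245/4, -48)

Apply edit: d1 := 11/2
  d6 = d1 - d4*3 - d2*2 = -49/2
  d7 = d4 - d2 - d5 = -1/2
  d8 = d7 + 3 = 5/2
  d9 = d6 - d1/2 - d4 = -137/4
  d10 = d1/3 + d9/2 - d2 = -475/24
  d11 = d8/5 = 1/2
  d12 = d2*2 = 9
  d13 = d9 - d6*4 - d1 = 233/4
Walk from origin (0, 0):
  seg 1: up by d2 = 9/2 → (0, 9/2)
  seg 2: up by d6 = -49/2 → (0, -20)
  seg 3: right by d13 = 233/4 → (233/4, -20)
  seg 4: up by d1 = 11/2 → (233/4, -29/2)
  seg 5: down by d12 = 9 → (233/4, -47/2)
  seg 6: up by d6 = -49/2 → (233/4, -48)
  seg 7: right by d5 = 3 → (245/4, -48)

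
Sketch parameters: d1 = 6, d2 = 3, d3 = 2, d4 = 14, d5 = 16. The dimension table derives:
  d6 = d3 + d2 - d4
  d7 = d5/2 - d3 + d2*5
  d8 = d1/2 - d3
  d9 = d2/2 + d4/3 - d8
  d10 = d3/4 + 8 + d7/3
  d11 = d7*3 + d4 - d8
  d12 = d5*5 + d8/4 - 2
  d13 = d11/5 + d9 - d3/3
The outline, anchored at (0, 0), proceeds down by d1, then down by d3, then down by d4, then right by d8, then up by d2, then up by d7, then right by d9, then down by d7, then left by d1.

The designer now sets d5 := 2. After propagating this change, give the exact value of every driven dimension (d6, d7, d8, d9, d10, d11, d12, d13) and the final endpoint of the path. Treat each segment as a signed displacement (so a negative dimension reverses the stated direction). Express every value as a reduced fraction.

Apply edit: d5 := 2
  d6 = d3 + d2 - d4 = -9
  d7 = d5/2 - d3 + d2*5 = 14
  d8 = d1/2 - d3 = 1
  d9 = d2/2 + d4/3 - d8 = 31/6
  d10 = d3/4 + 8 + d7/3 = 79/6
  d11 = d7*3 + d4 - d8 = 55
  d12 = d5*5 + d8/4 - 2 = 33/4
  d13 = d11/5 + d9 - d3/3 = 31/2
Walk from origin (0, 0):
  seg 1: down by d1 = 6 → (0, -6)
  seg 2: down by d3 = 2 → (0, -8)
  seg 3: down by d4 = 14 → (0, -22)
  seg 4: right by d8 = 1 → (1, -22)
  seg 5: up by d2 = 3 → (1, -19)
  seg 6: up by d7 = 14 → (1, -5)
  seg 7: right by d9 = 31/6 → (37/6, -5)
  seg 8: down by d7 = 14 → (37/6, -19)
  seg 9: left by d1 = 6 → (1/6, -19)

d6 = -9
d7 = 14
d8 = 1
d9 = 31/6
d10 = 79/6
d11 = 55
d12 = 33/4
d13 = 31/2
endpoint = (1/6, -19)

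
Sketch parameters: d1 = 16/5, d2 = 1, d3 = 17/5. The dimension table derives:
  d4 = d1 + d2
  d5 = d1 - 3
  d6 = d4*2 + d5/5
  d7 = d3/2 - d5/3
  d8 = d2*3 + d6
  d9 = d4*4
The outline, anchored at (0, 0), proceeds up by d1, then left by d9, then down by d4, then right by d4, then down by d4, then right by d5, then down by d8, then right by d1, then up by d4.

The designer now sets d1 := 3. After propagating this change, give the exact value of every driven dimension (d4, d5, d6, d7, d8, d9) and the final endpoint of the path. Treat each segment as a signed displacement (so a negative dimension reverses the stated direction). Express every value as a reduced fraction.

Apply edit: d1 := 3
  d4 = d1 + d2 = 4
  d5 = d1 - 3 = 0
  d6 = d4*2 + d5/5 = 8
  d7 = d3/2 - d5/3 = 17/10
  d8 = d2*3 + d6 = 11
  d9 = d4*4 = 16
Walk from origin (0, 0):
  seg 1: up by d1 = 3 → (0, 3)
  seg 2: left by d9 = 16 → (-16, 3)
  seg 3: down by d4 = 4 → (-16, -1)
  seg 4: right by d4 = 4 → (-12, -1)
  seg 5: down by d4 = 4 → (-12, -5)
  seg 6: right by d5 = 0 → (-12, -5)
  seg 7: down by d8 = 11 → (-12, -16)
  seg 8: right by d1 = 3 → (-9, -16)
  seg 9: up by d4 = 4 → (-9, -12)

d4 = 4
d5 = 0
d6 = 8
d7 = 17/10
d8 = 11
d9 = 16
endpoint = (-9, -12)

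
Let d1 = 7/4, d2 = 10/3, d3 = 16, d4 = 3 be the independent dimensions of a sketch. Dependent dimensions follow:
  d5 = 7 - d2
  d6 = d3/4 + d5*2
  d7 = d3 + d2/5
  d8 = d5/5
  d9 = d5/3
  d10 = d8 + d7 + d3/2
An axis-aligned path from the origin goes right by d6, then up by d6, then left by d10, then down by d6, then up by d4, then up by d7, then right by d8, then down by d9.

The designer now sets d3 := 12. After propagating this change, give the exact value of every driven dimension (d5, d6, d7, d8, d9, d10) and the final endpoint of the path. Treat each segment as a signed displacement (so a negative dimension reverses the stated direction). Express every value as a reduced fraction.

Apply edit: d3 := 12
  d5 = 7 - d2 = 11/3
  d6 = d3/4 + d5*2 = 31/3
  d7 = d3 + d2/5 = 38/3
  d8 = d5/5 = 11/15
  d9 = d5/3 = 11/9
  d10 = d8 + d7 + d3/2 = 97/5
Walk from origin (0, 0):
  seg 1: right by d6 = 31/3 → (31/3, 0)
  seg 2: up by d6 = 31/3 → (31/3, 31/3)
  seg 3: left by d10 = 97/5 → (-136/15, 31/3)
  seg 4: down by d6 = 31/3 → (-136/15, 0)
  seg 5: up by d4 = 3 → (-136/15, 3)
  seg 6: up by d7 = 38/3 → (-136/15, 47/3)
  seg 7: right by d8 = 11/15 → (-25/3, 47/3)
  seg 8: down by d9 = 11/9 → (-25/3, 130/9)

d5 = 11/3
d6 = 31/3
d7 = 38/3
d8 = 11/15
d9 = 11/9
d10 = 97/5
endpoint = (-25/3, 130/9)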